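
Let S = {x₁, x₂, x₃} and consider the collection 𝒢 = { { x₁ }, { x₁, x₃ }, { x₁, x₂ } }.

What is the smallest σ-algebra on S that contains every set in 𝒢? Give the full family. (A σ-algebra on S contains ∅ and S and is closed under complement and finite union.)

Answer: σ(𝒢) = { {  }, { x₁ }, { x₂ }, { x₃ }, { x₁, x₂ }, { x₁, x₃ }, { x₂, x₃ }, S }

Derivation:
Start: 𝒢 ∪ {∅, S} = { {  }, { x₁ }, { x₁, x₂ }, { x₁, x₃ }, S }.
Iteration 1 (3 new):
  { x₂ }  = complement { x₁, x₃ }
  { x₃ }  = complement { x₁, x₂ }
  { x₂, x₃ }  = complement { x₁ }
Iteration 2: stable.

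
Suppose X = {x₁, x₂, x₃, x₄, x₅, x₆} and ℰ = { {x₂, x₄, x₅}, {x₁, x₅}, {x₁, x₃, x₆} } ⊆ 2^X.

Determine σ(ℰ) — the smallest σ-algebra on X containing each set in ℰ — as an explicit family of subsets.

Initial family (5 sets): { ∅, {x₁, x₅}, {x₁, x₃, x₆}, {x₂, x₄, x₅}, X }.
Step 1 (3 new):
  {x₁, x₂, x₄, x₅}  = {x₁, x₅} ∪ {x₂, x₄, x₅}
  {x₁, x₃, x₅, x₆}  = {x₁, x₃, x₆} ∪ {x₁, x₅}
  {x₂, x₃, x₄, x₆}  = {x₁, x₅}ᶜ
Step 2 (4 new):
  {x₂, x₄}  = {x₁, x₃, x₅, x₆}ᶜ
  {x₃, x₆}  = {x₁, x₂, x₄, x₅}ᶜ
  {x₁, x₂, x₃, x₄, x₆}  = {x₂, x₃, x₄, x₆} ∪ {x₁, x₃, x₆}
  {x₂, x₃, x₄, x₅, x₆}  = {x₂, x₄, x₅} ∪ {x₂, x₃, x₄, x₆}
Step 3: 2 new —
  {x₁}  = {x₂, x₃, x₄, x₅, x₆}ᶜ
  {x₅}  = {x₁, x₂, x₃, x₄, x₆}ᶜ
Step 4 adds 2:
  {x₁, x₂, x₄}  = {x₂, x₄} ∪ {x₁}
  {x₃, x₅, x₆}  = {x₃, x₆} ∪ {x₅}
Step 5: closed — nothing new.

Hence σ(ℰ) has 16 members: { ∅, {x₁}, {x₅}, {x₁, x₅}, {x₂, x₄}, {x₃, x₆}, {x₁, x₂, x₄}, {x₁, x₃, x₆}, {x₂, x₄, x₅}, {x₃, x₅, x₆}, {x₁, x₂, x₄, x₅}, {x₁, x₃, x₅, x₆}, {x₂, x₃, x₄, x₆}, {x₁, x₂, x₃, x₄, x₆}, {x₂, x₃, x₄, x₅, x₆}, X }.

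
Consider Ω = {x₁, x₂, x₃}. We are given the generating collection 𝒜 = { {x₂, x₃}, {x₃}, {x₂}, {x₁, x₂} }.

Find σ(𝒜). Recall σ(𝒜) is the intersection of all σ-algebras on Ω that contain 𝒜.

Take S₀ = 𝒜 ∪ {∅, Ω} = { {}, {x₂}, {x₃}, {x₁, x₂}, {x₂, x₃}, Ω }.
Round 1: 2 new —
  {x₁}  = ᶜ of {x₂, x₃}
  {x₁, x₃}  = ᶜ of {x₂}
  [8 total]
Round 2: closed — nothing new.

|σ(𝒜)| = 8.  σ(𝒜) = { {}, {x₁}, {x₂}, {x₃}, {x₁, x₂}, {x₁, x₃}, {x₂, x₃}, Ω }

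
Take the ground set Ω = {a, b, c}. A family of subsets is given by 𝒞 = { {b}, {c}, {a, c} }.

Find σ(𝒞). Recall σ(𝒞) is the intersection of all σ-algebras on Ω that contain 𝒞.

Seed the family with 𝒞 together with ∅ and Ω: { {}, {b}, {c}, {a, c}, Ω }.
Iteration 1. New:
  {a, b}  = {c}ᶜ
  {b, c}  = {c} ∪ {b}
Iteration 2: 1 new —
  {a}  = {b, c}ᶜ
Iteration 3: closed — nothing new.

σ(𝒞) = { {}, {a}, {b}, {c}, {a, b}, {a, c}, {b, c}, Ω }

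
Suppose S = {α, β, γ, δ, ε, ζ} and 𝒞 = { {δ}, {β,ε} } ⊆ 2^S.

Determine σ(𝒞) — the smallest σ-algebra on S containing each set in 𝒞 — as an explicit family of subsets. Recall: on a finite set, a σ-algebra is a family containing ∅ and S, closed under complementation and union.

σ(𝒞) = { ∅, {δ}, {β,ε}, {α,γ,ζ}, {β,δ,ε}, {α,γ,δ,ζ}, {α,β,γ,ε,ζ}, S }

Trace:
Begin from { ∅, {δ}, {β,ε}, S } (that is, 𝒞 plus ∅ and S).
Pass 1. New:
  {β,δ,ε}  = {β,ε} ∪ {δ}
  {α,γ,δ,ζ}  = ᶜ of {β,ε}
  {α,β,γ,ε,ζ}  = ᶜ of {δ}
  (now 7)
Pass 2. New:
  {α,γ,ζ}  = ᶜ of {β,δ,ε}
  (now 8)
Pass 3: closed — nothing new.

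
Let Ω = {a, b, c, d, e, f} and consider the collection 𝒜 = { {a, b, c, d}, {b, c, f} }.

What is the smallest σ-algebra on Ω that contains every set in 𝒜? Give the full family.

Initial family (4 sets): { {}, {b, c, f}, {a, b, c, d}, Ω }.
Round 1: +3 →
  {e, f}  = ᶜ of {a, b, c, d}
  {a, d, e}  = ᶜ of {b, c, f}
  {a, b, c, d, f}  = {b, c, f} ∪ {a, b, c, d}
  — 7 sets.
Round 2 (4 new):
  {e}  = ᶜ of {a, b, c, d, f}
  {a, d, e, f}  = {a, d, e} ∪ {e, f}
  {b, c, e, f}  = {e, f} ∪ {b, c, f}
  {a, b, c, d, e}  = {a, d, e} ∪ {a, b, c, d}
  — 11 sets.
Round 3. New:
  {f}  = ᶜ of {a, b, c, d, e}
  {a, d}  = ᶜ of {b, c, e, f}
  {b, c}  = ᶜ of {a, d, e, f}
  — 14 sets.
Round 4 adds 2:
  {a, d, f}  = {a, d} ∪ {f}
  {b, c, e}  = {b, c} ∪ {e}
  — 16 sets.
Round 5: closed — nothing new.

|σ(𝒜)| = 16.  σ(𝒜) = { {}, {e}, {f}, {a, d}, {b, c}, {e, f}, {a, d, e}, {a, d, f}, {b, c, e}, {b, c, f}, {a, b, c, d}, {a, d, e, f}, {b, c, e, f}, {a, b, c, d, e}, {a, b, c, d, f}, Ω }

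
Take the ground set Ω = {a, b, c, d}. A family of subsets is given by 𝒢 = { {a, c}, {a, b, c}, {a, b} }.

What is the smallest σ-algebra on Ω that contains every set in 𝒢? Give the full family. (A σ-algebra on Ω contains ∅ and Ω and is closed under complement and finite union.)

σ(𝒢) (16 sets): { {}, {a}, {b}, {c}, {d}, {a, b}, {a, c}, {a, d}, {b, c}, {b, d}, {c, d}, {a, b, c}, {a, b, d}, {a, c, d}, {b, c, d}, Ω }

Working:
Start: 𝒢 ∪ {∅, Ω} = { {}, {a, b}, {a, c}, {a, b, c}, Ω }.
Pass 1. New:
  {d}  = ᶜ of {a, b, c}
  {b, d}  = ᶜ of {a, c}
  {c, d}  = ᶜ of {a, b}
  [8 total]
Pass 2 adds 3:
  {a, b, d}  = {d} ∪ {a, b}
  {a, c, d}  = {d} ∪ {a, c}
  {b, c, d}  = {c, d} ∪ {b, d}
  [11 total]
Pass 3: 3 new —
  {a}  = ᶜ of {b, c, d}
  {b}  = ᶜ of {a, c, d}
  {c}  = ᶜ of {a, b, d}
  [14 total]
Pass 4: 2 new —
  {a, d}  = {d} ∪ {a}
  {b, c}  = {c} ∪ {b}
  [16 total]
Pass 5 adds nothing — fixpoint reached.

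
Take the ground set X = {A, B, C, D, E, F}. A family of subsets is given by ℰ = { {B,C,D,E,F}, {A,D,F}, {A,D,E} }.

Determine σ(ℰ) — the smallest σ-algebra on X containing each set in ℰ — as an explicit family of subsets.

Start: ℰ ∪ {∅, X} = { {}, {A,D,E}, {A,D,F}, {B,C,D,E,F}, X }.
Iteration 1: +4 →
  {A}  = {B,C,D,E,F}ᶜ
  {B,C,E}  = {A,D,F}ᶜ
  {B,C,F}  = {A,D,E}ᶜ
  {A,D,E,F}  = {A,D,E} ∪ {A,D,F}
  [9 total]
Iteration 2 (6 new):
  {B,C}  = {A,D,E,F}ᶜ
  {A,B,C,E}  = {B,C,E} ∪ {A}
  {A,B,C,F}  = {B,C,F} ∪ {A}
  {B,C,E,F}  = {B,C,F} ∪ {B,C,E}
  {A,B,C,D,E}  = {A,D,E} ∪ {B,C,E}
  {A,B,C,D,F}  = {B,C,F} ∪ {A,D,F}
  [15 total]
Iteration 3 (7 new):
  {E}  = {A,B,C,D,F}ᶜ
  {F}  = {A,B,C,D,E}ᶜ
  {A,D}  = {B,C,E,F}ᶜ
  {D,E}  = {A,B,C,F}ᶜ
  {D,F}  = {A,B,C,E}ᶜ
  {A,B,C}  = {B,C} ∪ {A}
  {A,B,C,E,F}  = {B,C,E} ∪ {A,B,C,F}
  [22 total]
Iteration 4: 8 new —
  {D}  = {A,B,C,E,F}ᶜ
  {A,E}  = {E} ∪ {A}
  {A,F}  = {F} ∪ {A}
  {E,F}  = {F} ∪ {E}
  {D,E,F}  = {A,B,C}ᶜ
  {A,B,C,D}  = {A,D} ∪ {A,B,C}
  {B,C,D,E}  = {D,E} ∪ {B,C,E}
  {B,C,D,F}  = {D,F} ∪ {B,C,F}
  [30 total]
Iteration 5: +2 →
  {A,E,F}  = {E,F} ∪ {A}
  {B,C,D}  = {B,C} ∪ {D}
  [32 total]
Iteration 6: closed — nothing new.

|σ(ℰ)| = 32.  σ(ℰ) = { {}, {A}, {D}, {E}, {F}, {A,D}, {A,E}, {A,F}, {B,C}, {D,E}, {D,F}, {E,F}, {A,B,C}, {A,D,E}, {A,D,F}, {A,E,F}, {B,C,D}, {B,C,E}, {B,C,F}, {D,E,F}, {A,B,C,D}, {A,B,C,E}, {A,B,C,F}, {A,D,E,F}, {B,C,D,E}, {B,C,D,F}, {B,C,E,F}, {A,B,C,D,E}, {A,B,C,D,F}, {A,B,C,E,F}, {B,C,D,E,F}, X }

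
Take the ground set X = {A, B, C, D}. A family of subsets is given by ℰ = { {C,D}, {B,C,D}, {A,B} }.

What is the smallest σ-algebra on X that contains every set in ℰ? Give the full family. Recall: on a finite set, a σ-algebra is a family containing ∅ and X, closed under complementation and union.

Start: ℰ ∪ {∅, X} = { {}, {A,B}, {C,D}, {B,C,D}, X }.
Pass 1: 1 new —
  {A}  = complement {B,C,D}
  — 6 sets.
Pass 2: 1 new —
  {A,C,D}  = {C,D} ∪ {A}
  — 7 sets.
Pass 3: +1 →
  {B}  = complement {A,C,D}
  — 8 sets.
After Pass 4 the family is unchanged; done.

|σ(ℰ)| = 8.  σ(ℰ) = { {}, {A}, {B}, {A,B}, {C,D}, {A,C,D}, {B,C,D}, X }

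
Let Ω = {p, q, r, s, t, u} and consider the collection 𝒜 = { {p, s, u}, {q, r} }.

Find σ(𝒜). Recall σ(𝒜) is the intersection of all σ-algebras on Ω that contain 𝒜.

σ(𝒜) (8 sets): { {}, {t}, {q, r}, {p, s, u}, {q, r, t}, {p, s, t, u}, {p, q, r, s, u}, Ω }

Working:
Begin from { {}, {q, r}, {p, s, u}, Ω } (that is, 𝒜 plus ∅ and Ω).
Round 1 (3 new):
  {q, r, t}  = ᶜ of {p, s, u}
  {p, s, t, u}  = ᶜ of {q, r}
  {p, q, r, s, u}  = {p, s, u} ∪ {q, r}
  (now 7)
Round 2 (1 new):
  {t}  = ᶜ of {p, q, r, s, u}
  (now 8)
Round 3: already closed under ᶜ and ∪.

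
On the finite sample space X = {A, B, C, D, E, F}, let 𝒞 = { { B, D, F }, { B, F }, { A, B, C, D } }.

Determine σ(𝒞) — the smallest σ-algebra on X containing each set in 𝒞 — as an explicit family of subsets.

Answer: σ(𝒞) = { {}, { B }, { D }, { E }, { F }, { A, C }, { B, D }, { B, E }, { B, F }, { D, E }, { D, F }, { E, F }, { A, B, C }, { A, C, D }, { A, C, E }, { A, C, F }, { B, D, E }, { B, D, F }, { B, E, F }, { D, E, F }, { A, B, C, D }, { A, B, C, E }, { A, B, C, F }, { A, C, D, E }, { A, C, D, F }, { A, C, E, F }, { B, D, E, F }, { A, B, C, D, E }, { A, B, C, D, F }, { A, B, C, E, F }, { A, C, D, E, F }, X }

Check:
Take S₀ = 𝒞 ∪ {∅, X} = { {}, { B, F }, { B, D, F }, { A, B, C, D }, X }.
Round 1 (4 new):
  { E, F }  = ᶜ of { A, B, C, D }
  { A, C, E }  = ᶜ of { B, D, F }
  { A, C, D, E }  = ᶜ of { B, F }
  { A, B, C, D, F }  = { B, D, F } ∪ { A, B, C, D }
  |family| = 9
Round 2: 7 new —
  { E }  = ᶜ of { A, B, C, D, F }
  { B, E, F }  = { E, F } ∪ { B, F }
  { A, C, E, F }  = { E, F } ∪ { A, C, E }
  { B, D, E, F }  = { B, D, F } ∪ { E, F }
  { A, B, C, D, E }  = { A, C, E } ∪ { A, B, C, D }
  { A, B, C, E, F }  = { A, C, E } ∪ { B, F }
  { A, C, D, E, F }  = { E, F } ∪ { A, C, D, E }
  |family| = 16
Round 3: +6 →
  { B }  = ᶜ of { A, C, D, E, F }
  { D }  = ᶜ of { A, B, C, E, F }
  { F }  = ᶜ of { A, B, C, D, E }
  { A, C }  = ᶜ of { B, D, E, F }
  { B, D }  = ᶜ of { A, C, E, F }
  { A, C, D }  = ᶜ of { B, E, F }
  |family| = 22
Round 4. New:
  { B, E }  = { B } ∪ { E }
  { D, E }  = { E } ∪ { D }
  { D, F }  = { F } ∪ { D }
  { A, B, C }  = { B } ∪ { A, C }
  { A, C, F }  = { F } ∪ { A, C }
  { B, D, E }  = { E } ∪ { B, D }
  { D, E, F }  = { E, F } ∪ { D }
  { A, B, C, E }  = { A, C, E } ∪ { B }
  { A, B, C, F }  = { B, F } ∪ { A, C }
  { A, C, D, F }  = { F } ∪ { A, C, D }
  |family| = 32
Round 5: no new sets; the family is a σ-algebra.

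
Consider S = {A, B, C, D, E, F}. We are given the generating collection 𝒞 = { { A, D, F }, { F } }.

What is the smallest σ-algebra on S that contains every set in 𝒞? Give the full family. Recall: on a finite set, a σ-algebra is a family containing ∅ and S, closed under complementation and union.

Take S₀ = 𝒞 ∪ {∅, S} = { {}, { F }, { A, D, F }, S }.
Round 1: +2 →
  { B, C, E }  = ᶜ of { A, D, F }
  { A, B, C, D, E }  = ᶜ of { F }
  |family| = 6
Round 2: 1 new —
  { B, C, E, F }  = { B, C, E } ∪ { F }
  |family| = 7
Round 3 (1 new):
  { A, D }  = ᶜ of { B, C, E, F }
  |family| = 8
Round 4 adds nothing — fixpoint reached.

σ(𝒞) = { {}, { F }, { A, D }, { A, D, F }, { B, C, E }, { B, C, E, F }, { A, B, C, D, E }, S }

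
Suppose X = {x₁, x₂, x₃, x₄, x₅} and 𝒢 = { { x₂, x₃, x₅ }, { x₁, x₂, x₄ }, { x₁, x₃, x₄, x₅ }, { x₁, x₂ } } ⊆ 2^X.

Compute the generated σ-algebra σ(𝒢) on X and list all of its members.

Start: 𝒢 ∪ {∅, X} = { {  }, { x₁, x₂ }, { x₁, x₂, x₄ }, { x₂, x₃, x₅ }, { x₁, x₃, x₄, x₅ }, X }.
Iteration 1 (5 new):
  { x₂ }  = X∖{ x₁, x₃, x₄, x₅ }
  { x₁, x₄ }  = X∖{ x₂, x₃, x₅ }
  { x₃, x₅ }  = X∖{ x₁, x₂, x₄ }
  { x₃, x₄, x₅ }  = X∖{ x₁, x₂ }
  { x₁, x₂, x₃, x₅ }  = { x₂, x₃, x₅ } ∪ { x₁, x₂ }
  |family| = 11
Iteration 2: +2 →
  { x₄ }  = X∖{ x₁, x₂, x₃, x₅ }
  { x₂, x₃, x₄, x₅ }  = { x₃, x₄, x₅ } ∪ { x₂ }
  |family| = 13
Iteration 3 adds 2:
  { x₁ }  = X∖{ x₂, x₃, x₄, x₅ }
  { x₂, x₄ }  = { x₄ } ∪ { x₂ }
  |family| = 15
Iteration 4: +1 →
  { x₁, x₃, x₅ }  = X∖{ x₂, x₄ }
  |family| = 16
Iteration 5: already closed under ᶜ and ∪.

Hence σ(𝒢) has 16 members: { {  }, { x₁ }, { x₂ }, { x₄ }, { x₁, x₂ }, { x₁, x₄ }, { x₂, x₄ }, { x₃, x₅ }, { x₁, x₂, x₄ }, { x₁, x₃, x₅ }, { x₂, x₃, x₅ }, { x₃, x₄, x₅ }, { x₁, x₂, x₃, x₅ }, { x₁, x₃, x₄, x₅ }, { x₂, x₃, x₄, x₅ }, X }.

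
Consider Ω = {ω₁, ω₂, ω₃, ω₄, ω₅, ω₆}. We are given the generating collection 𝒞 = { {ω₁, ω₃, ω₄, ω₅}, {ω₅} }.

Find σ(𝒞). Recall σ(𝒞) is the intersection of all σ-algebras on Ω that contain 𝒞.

σ(𝒞) = { ∅, {ω₅}, {ω₂, ω₆}, {ω₁, ω₃, ω₄}, {ω₂, ω₅, ω₆}, {ω₁, ω₃, ω₄, ω₅}, {ω₁, ω₂, ω₃, ω₄, ω₆}, Ω }

Check:
Start: 𝒞 ∪ {∅, Ω} = { ∅, {ω₅}, {ω₁, ω₃, ω₄, ω₅}, Ω }.
Round 1: 2 new —
  {ω₂, ω₆}  = ᶜ of {ω₁, ω₃, ω₄, ω₅}
  {ω₁, ω₂, ω₃, ω₄, ω₆}  = ᶜ of {ω₅}
  |family| = 6
Round 2. New:
  {ω₂, ω₅, ω₆}  = {ω₂, ω₆} ∪ {ω₅}
  |family| = 7
Round 3 (1 new):
  {ω₁, ω₃, ω₄}  = ᶜ of {ω₂, ω₅, ω₆}
  |family| = 8
Round 4 adds nothing — fixpoint reached.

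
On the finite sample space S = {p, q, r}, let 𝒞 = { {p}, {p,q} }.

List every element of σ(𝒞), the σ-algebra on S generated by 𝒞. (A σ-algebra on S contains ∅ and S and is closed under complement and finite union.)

Begin from { ∅, {p}, {p,q}, S } (that is, 𝒞 plus ∅ and S).
Step 1: 2 new —
  {r}  = {p,q}ᶜ
  {q,r}  = {p}ᶜ
  [6 total]
Step 2: 1 new —
  {p,r}  = {r} ∪ {p}
  [7 total]
Step 3: 1 new —
  {q}  = {p,r}ᶜ
  [8 total]
Step 4: no new sets; the family is a σ-algebra.

|σ(𝒞)| = 8.  σ(𝒞) = { ∅, {p}, {q}, {r}, {p,q}, {p,r}, {q,r}, S }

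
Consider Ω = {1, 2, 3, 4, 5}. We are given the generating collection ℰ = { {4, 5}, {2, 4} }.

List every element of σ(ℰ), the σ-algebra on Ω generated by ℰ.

Initial family (4 sets): { ∅, {2, 4}, {4, 5}, Ω }.
Round 1 adds 3:
  {1, 2, 3}  = {4, 5}ᶜ
  {1, 3, 5}  = {2, 4}ᶜ
  {2, 4, 5}  = {4, 5} ∪ {2, 4}
  [7 total]
Round 2: 4 new —
  {1, 3}  = {2, 4, 5}ᶜ
  {1, 2, 3, 4}  = {1, 2, 3} ∪ {2, 4}
  {1, 2, 3, 5}  = {1, 2, 3} ∪ {1, 3, 5}
  {1, 3, 4, 5}  = {4, 5} ∪ {1, 3, 5}
  [11 total]
Round 3: +3 →
  {2}  = {1, 3, 4, 5}ᶜ
  {4}  = {1, 2, 3, 5}ᶜ
  {5}  = {1, 2, 3, 4}ᶜ
  [14 total]
Round 4: 2 new —
  {2, 5}  = {2} ∪ {5}
  {1, 3, 4}  = {1, 3} ∪ {4}
  [16 total]
Round 5: stable.

Hence σ(ℰ) has 16 members: { ∅, {2}, {4}, {5}, {1, 3}, {2, 4}, {2, 5}, {4, 5}, {1, 2, 3}, {1, 3, 4}, {1, 3, 5}, {2, 4, 5}, {1, 2, 3, 4}, {1, 2, 3, 5}, {1, 3, 4, 5}, Ω }.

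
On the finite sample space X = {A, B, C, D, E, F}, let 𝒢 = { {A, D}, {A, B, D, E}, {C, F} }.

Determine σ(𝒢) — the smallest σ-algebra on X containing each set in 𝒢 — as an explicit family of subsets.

Begin from { ∅, {A, D}, {C, F}, {A, B, D, E}, X } (that is, 𝒢 plus ∅ and X).
Pass 1: +2 →
  {A, C, D, F}  = {A, D} ∪ {C, F}
  {B, C, E, F}  = ᶜ of {A, D}
  [7 total]
Pass 2 adds 1:
  {B, E}  = ᶜ of {A, C, D, F}
  [8 total]
Pass 3: already closed under ᶜ and ∪.

Hence σ(𝒢) has 8 members: { ∅, {A, D}, {B, E}, {C, F}, {A, B, D, E}, {A, C, D, F}, {B, C, E, F}, X }.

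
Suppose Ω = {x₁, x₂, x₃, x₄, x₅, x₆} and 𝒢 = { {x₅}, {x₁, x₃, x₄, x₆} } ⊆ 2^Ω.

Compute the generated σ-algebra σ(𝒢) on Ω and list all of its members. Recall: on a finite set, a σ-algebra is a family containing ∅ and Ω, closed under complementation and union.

Begin from { {}, {x₅}, {x₁, x₃, x₄, x₆}, Ω } (that is, 𝒢 plus ∅ and Ω).
Pass 1 adds 3:
  {x₂, x₅}  = {x₁, x₃, x₄, x₆}ᶜ
  {x₁, x₂, x₃, x₄, x₆}  = {x₅}ᶜ
  {x₁, x₃, x₄, x₅, x₆}  = {x₁, x₃, x₄, x₆} ∪ {x₅}
  |family| = 7
Pass 2: +1 →
  {x₂}  = {x₁, x₃, x₄, x₅, x₆}ᶜ
  |family| = 8
After Pass 3 the family is unchanged; done.

Therefore σ(𝒢) = { {}, {x₂}, {x₅}, {x₂, x₅}, {x₁, x₃, x₄, x₆}, {x₁, x₂, x₃, x₄, x₆}, {x₁, x₃, x₄, x₅, x₆}, Ω } (|σ(𝒢)| = 8).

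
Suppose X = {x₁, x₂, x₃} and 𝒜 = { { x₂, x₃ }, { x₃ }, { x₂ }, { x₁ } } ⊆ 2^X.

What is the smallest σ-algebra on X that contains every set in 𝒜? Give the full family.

Begin from { ∅, { x₁ }, { x₂ }, { x₃ }, { x₂, x₃ }, X } (that is, 𝒜 plus ∅ and X).
Step 1. New:
  { x₁, x₂ }  = ᶜ of { x₃ }
  { x₁, x₃ }  = ᶜ of { x₂ }
  |family| = 8
Step 2 adds nothing — fixpoint reached.

Hence σ(𝒜) has 8 members: { ∅, { x₁ }, { x₂ }, { x₃ }, { x₁, x₂ }, { x₁, x₃ }, { x₂, x₃ }, X }.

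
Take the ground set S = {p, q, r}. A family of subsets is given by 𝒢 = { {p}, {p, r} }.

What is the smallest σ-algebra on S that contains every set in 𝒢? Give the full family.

Take S₀ = 𝒢 ∪ {∅, S} = { {}, {p}, {p, r}, S }.
Pass 1: 2 new —
  {q}  = ᶜ of {p, r}
  {q, r}  = ᶜ of {p}
  — 6 sets.
Pass 2: +1 →
  {p, q}  = {q} ∪ {p}
  — 7 sets.
Pass 3. New:
  {r}  = ᶜ of {p, q}
  — 8 sets.
After Pass 4 the family is unchanged; done.

|σ(𝒢)| = 8.  σ(𝒢) = { {}, {p}, {q}, {r}, {p, q}, {p, r}, {q, r}, S }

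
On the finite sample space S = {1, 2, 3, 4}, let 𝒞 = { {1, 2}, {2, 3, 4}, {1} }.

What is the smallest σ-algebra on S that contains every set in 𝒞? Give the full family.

|σ(𝒞)| = 8.  σ(𝒞) = { {}, {1}, {2}, {1, 2}, {3, 4}, {1, 3, 4}, {2, 3, 4}, S }

Trace:
Start: 𝒞 ∪ {∅, S} = { {}, {1}, {1, 2}, {2, 3, 4}, S }.
Step 1: 1 new —
  {3, 4}  = S∖{1, 2}
  — 6 sets.
Step 2 (1 new):
  {1, 3, 4}  = {3, 4} ∪ {1}
  — 7 sets.
Step 3: +1 →
  {2}  = S∖{1, 3, 4}
  — 8 sets.
Step 4: stable.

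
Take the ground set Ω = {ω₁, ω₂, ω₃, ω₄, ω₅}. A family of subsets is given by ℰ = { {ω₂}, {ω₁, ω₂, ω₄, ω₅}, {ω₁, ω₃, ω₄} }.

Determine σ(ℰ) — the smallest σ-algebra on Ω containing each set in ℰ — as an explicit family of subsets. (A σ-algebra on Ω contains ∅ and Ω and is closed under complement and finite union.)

Begin from { {}, {ω₂}, {ω₁, ω₃, ω₄}, {ω₁, ω₂, ω₄, ω₅}, Ω } (that is, ℰ plus ∅ and Ω).
Round 1: 4 new —
  {ω₃}  = ᶜ of {ω₁, ω₂, ω₄, ω₅}
  {ω₂, ω₅}  = ᶜ of {ω₁, ω₃, ω₄}
  {ω₁, ω₂, ω₃, ω₄}  = {ω₁, ω₃, ω₄} ∪ {ω₂}
  {ω₁, ω₃, ω₄, ω₅}  = ᶜ of {ω₂}
  — 9 sets.
Round 2. New:
  {ω₅}  = ᶜ of {ω₁, ω₂, ω₃, ω₄}
  {ω₂, ω₃}  = {ω₂} ∪ {ω₃}
  {ω₂, ω₃, ω₅}  = {ω₂, ω₅} ∪ {ω₃}
  — 12 sets.
Round 3 (3 new):
  {ω₁, ω₄}  = ᶜ of {ω₂, ω₃, ω₅}
  {ω₃, ω₅}  = {ω₃} ∪ {ω₅}
  {ω₁, ω₄, ω₅}  = ᶜ of {ω₂, ω₃}
  — 15 sets.
Round 4. New:
  {ω₁, ω₂, ω₄}  = ᶜ of {ω₃, ω₅}
  — 16 sets.
Round 5: stable.

Hence σ(ℰ) has 16 members: { {}, {ω₂}, {ω₃}, {ω₅}, {ω₁, ω₄}, {ω₂, ω₃}, {ω₂, ω₅}, {ω₃, ω₅}, {ω₁, ω₂, ω₄}, {ω₁, ω₃, ω₄}, {ω₁, ω₄, ω₅}, {ω₂, ω₃, ω₅}, {ω₁, ω₂, ω₃, ω₄}, {ω₁, ω₂, ω₄, ω₅}, {ω₁, ω₃, ω₄, ω₅}, Ω }.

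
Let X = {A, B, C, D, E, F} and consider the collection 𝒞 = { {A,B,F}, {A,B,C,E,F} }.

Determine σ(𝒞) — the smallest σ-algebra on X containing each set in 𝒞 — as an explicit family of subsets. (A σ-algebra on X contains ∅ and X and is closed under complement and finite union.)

Begin from { {}, {A,B,F}, {A,B,C,E,F}, X } (that is, 𝒞 plus ∅ and X).
Step 1 (2 new):
  {D}  = ᶜ of {A,B,C,E,F}
  {C,D,E}  = ᶜ of {A,B,F}
  [6 total]
Step 2: +1 →
  {A,B,D,F}  = {D} ∪ {A,B,F}
  [7 total]
Step 3: 1 new —
  {C,E}  = ᶜ of {A,B,D,F}
  [8 total]
Step 4: no new sets; the family is a σ-algebra.

Hence σ(𝒞) has 8 members: { {}, {D}, {C,E}, {A,B,F}, {C,D,E}, {A,B,D,F}, {A,B,C,E,F}, X }.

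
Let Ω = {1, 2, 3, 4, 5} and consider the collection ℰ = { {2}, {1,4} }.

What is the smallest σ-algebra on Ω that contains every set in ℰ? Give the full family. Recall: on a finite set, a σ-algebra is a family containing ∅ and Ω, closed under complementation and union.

Take S₀ = ℰ ∪ {∅, Ω} = { {}, {2}, {1,4}, Ω }.
Round 1 (3 new):
  {1,2,4}  = {2} ∪ {1,4}
  {2,3,5}  = complement {1,4}
  {1,3,4,5}  = complement {2}
  |family| = 7
Round 2 adds 1:
  {3,5}  = complement {1,2,4}
  |family| = 8
Round 3: already closed under ᶜ and ∪.

|σ(ℰ)| = 8.  σ(ℰ) = { {}, {2}, {1,4}, {3,5}, {1,2,4}, {2,3,5}, {1,3,4,5}, Ω }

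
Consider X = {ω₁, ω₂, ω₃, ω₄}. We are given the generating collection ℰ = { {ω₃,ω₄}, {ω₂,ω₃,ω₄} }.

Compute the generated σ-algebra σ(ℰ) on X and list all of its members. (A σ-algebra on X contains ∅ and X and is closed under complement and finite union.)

Answer: σ(ℰ) = { ∅, {ω₁}, {ω₂}, {ω₁,ω₂}, {ω₃,ω₄}, {ω₁,ω₃,ω₄}, {ω₂,ω₃,ω₄}, X }

Trace:
Seed the family with ℰ together with ∅ and X: { ∅, {ω₃,ω₄}, {ω₂,ω₃,ω₄}, X }.
Step 1. New:
  {ω₁}  = ᶜ of {ω₂,ω₃,ω₄}
  {ω₁,ω₂}  = ᶜ of {ω₃,ω₄}
  |family| = 6
Step 2 (1 new):
  {ω₁,ω₃,ω₄}  = {ω₃,ω₄} ∪ {ω₁}
  |family| = 7
Step 3: +1 →
  {ω₂}  = ᶜ of {ω₁,ω₃,ω₄}
  |family| = 8
Step 4: already closed under ᶜ and ∪.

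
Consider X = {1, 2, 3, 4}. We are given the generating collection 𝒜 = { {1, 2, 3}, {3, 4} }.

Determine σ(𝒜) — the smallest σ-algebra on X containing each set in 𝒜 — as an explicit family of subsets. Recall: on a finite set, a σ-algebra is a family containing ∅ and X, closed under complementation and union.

|σ(𝒜)| = 8.  σ(𝒜) = { {}, {3}, {4}, {1, 2}, {3, 4}, {1, 2, 3}, {1, 2, 4}, X }

Check:
Seed the family with 𝒜 together with ∅ and X: { {}, {3, 4}, {1, 2, 3}, X }.
Pass 1: +2 →
  {4}  = {1, 2, 3}ᶜ
  {1, 2}  = {3, 4}ᶜ
  |family| = 6
Pass 2: +1 →
  {1, 2, 4}  = {1, 2} ∪ {4}
  |family| = 7
Pass 3 (1 new):
  {3}  = {1, 2, 4}ᶜ
  |family| = 8
Pass 4: already closed under ᶜ and ∪.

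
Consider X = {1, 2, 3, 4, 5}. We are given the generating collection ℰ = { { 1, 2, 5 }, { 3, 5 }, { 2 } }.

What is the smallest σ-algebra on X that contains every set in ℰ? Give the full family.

Begin from { {  }, { 2 }, { 3, 5 }, { 1, 2, 5 }, X } (that is, ℰ plus ∅ and X).
Pass 1 adds 5:
  { 3, 4 }  = { 1, 2, 5 }ᶜ
  { 1, 2, 4 }  = { 3, 5 }ᶜ
  { 2, 3, 5 }  = { 3, 5 } ∪ { 2 }
  { 1, 2, 3, 5 }  = { 1, 2, 5 } ∪ { 3, 5 }
  { 1, 3, 4, 5 }  = { 2 }ᶜ
  — 10 sets.
Pass 2 (7 new):
  { 4 }  = { 1, 2, 3, 5 }ᶜ
  { 1, 4 }  = { 2, 3, 5 }ᶜ
  { 2, 3, 4 }  = { 3, 4 } ∪ { 2 }
  { 3, 4, 5 }  = { 3, 4 } ∪ { 3, 5 }
  { 1, 2, 3, 4 }  = { 3, 4 } ∪ { 1, 2, 4 }
  { 1, 2, 4, 5 }  = { 1, 2, 4 } ∪ { 1, 2, 5 }
  { 2, 3, 4, 5 }  = { 3, 4 } ∪ { 2, 3, 5 }
  — 17 sets.
Pass 3 adds 7:
  { 1 }  = { 2, 3, 4, 5 }ᶜ
  { 3 }  = { 1, 2, 4, 5 }ᶜ
  { 5 }  = { 1, 2, 3, 4 }ᶜ
  { 1, 2 }  = { 3, 4, 5 }ᶜ
  { 1, 5 }  = { 2, 3, 4 }ᶜ
  { 2, 4 }  = { 4 } ∪ { 2 }
  { 1, 3, 4 }  = { 3, 4 } ∪ { 1, 4 }
  — 24 sets.
Pass 4. New:
  { 1, 3 }  = { 3 } ∪ { 1 }
  { 2, 3 }  = { 2 } ∪ { 3 }
  { 2, 5 }  = { 1, 3, 4 }ᶜ
  { 4, 5 }  = { 5 } ∪ { 4 }
  { 1, 2, 3 }  = { 1, 2 } ∪ { 3 }
  { 1, 3, 5 }  = { 2, 4 }ᶜ
  { 1, 4, 5 }  = { 5 } ∪ { 1, 4 }
  { 2, 4, 5 }  = { 5 } ∪ { 2, 4 }
  — 32 sets.
Pass 5: closed — nothing new.

Therefore σ(ℰ) = { {  }, { 1 }, { 2 }, { 3 }, { 4 }, { 5 }, { 1, 2 }, { 1, 3 }, { 1, 4 }, { 1, 5 }, { 2, 3 }, { 2, 4 }, { 2, 5 }, { 3, 4 }, { 3, 5 }, { 4, 5 }, { 1, 2, 3 }, { 1, 2, 4 }, { 1, 2, 5 }, { 1, 3, 4 }, { 1, 3, 5 }, { 1, 4, 5 }, { 2, 3, 4 }, { 2, 3, 5 }, { 2, 4, 5 }, { 3, 4, 5 }, { 1, 2, 3, 4 }, { 1, 2, 3, 5 }, { 1, 2, 4, 5 }, { 1, 3, 4, 5 }, { 2, 3, 4, 5 }, X } (|σ(ℰ)| = 32).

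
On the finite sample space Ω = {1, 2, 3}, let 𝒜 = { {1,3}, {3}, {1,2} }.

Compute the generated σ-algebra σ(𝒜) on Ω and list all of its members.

|σ(𝒜)| = 8.  σ(𝒜) = { ∅, {1}, {2}, {3}, {1,2}, {1,3}, {2,3}, Ω }

Working:
Initial family (5 sets): { ∅, {3}, {1,2}, {1,3}, Ω }.
Step 1 (1 new):
  {2}  = {1,3}ᶜ
  — 6 sets.
Step 2 (1 new):
  {2,3}  = {3} ∪ {2}
  — 7 sets.
Step 3: 1 new —
  {1}  = {2,3}ᶜ
  — 8 sets.
Step 4 adds nothing — fixpoint reached.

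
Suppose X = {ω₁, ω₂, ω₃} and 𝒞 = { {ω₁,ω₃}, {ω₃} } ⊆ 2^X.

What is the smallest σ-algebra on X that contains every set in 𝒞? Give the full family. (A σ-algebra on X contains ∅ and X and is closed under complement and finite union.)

σ(𝒞) (8 sets): { {}, {ω₁}, {ω₂}, {ω₃}, {ω₁,ω₂}, {ω₁,ω₃}, {ω₂,ω₃}, X }

Derivation:
Seed the family with 𝒞 together with ∅ and X: { {}, {ω₃}, {ω₁,ω₃}, X }.
Pass 1: 2 new —
  {ω₂}  = ᶜ of {ω₁,ω₃}
  {ω₁,ω₂}  = ᶜ of {ω₃}
  — 6 sets.
Pass 2: 1 new —
  {ω₂,ω₃}  = {ω₃} ∪ {ω₂}
  — 7 sets.
Pass 3: 1 new —
  {ω₁}  = ᶜ of {ω₂,ω₃}
  — 8 sets.
After Pass 4 the family is unchanged; done.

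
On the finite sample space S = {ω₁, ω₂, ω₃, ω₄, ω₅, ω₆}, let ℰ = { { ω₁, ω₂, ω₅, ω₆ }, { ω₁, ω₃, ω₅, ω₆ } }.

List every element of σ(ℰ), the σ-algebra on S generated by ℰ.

σ(ℰ) = { ∅, { ω₂ }, { ω₃ }, { ω₄ }, { ω₂, ω₃ }, { ω₂, ω₄ }, { ω₃, ω₄ }, { ω₁, ω₅, ω₆ }, { ω₂, ω₃, ω₄ }, { ω₁, ω₂, ω₅, ω₆ }, { ω₁, ω₃, ω₅, ω₆ }, { ω₁, ω₄, ω₅, ω₆ }, { ω₁, ω₂, ω₃, ω₅, ω₆ }, { ω₁, ω₂, ω₄, ω₅, ω₆ }, { ω₁, ω₃, ω₄, ω₅, ω₆ }, S }

Trace:
Initial family (4 sets): { ∅, { ω₁, ω₂, ω₅, ω₆ }, { ω₁, ω₃, ω₅, ω₆ }, S }.
Pass 1 (3 new):
  { ω₂, ω₄ }  = S∖{ ω₁, ω₃, ω₅, ω₆ }
  { ω₃, ω₄ }  = S∖{ ω₁, ω₂, ω₅, ω₆ }
  { ω₁, ω₂, ω₃, ω₅, ω₆ }  = { ω₁, ω₃, ω₅, ω₆ } ∪ { ω₁, ω₂, ω₅, ω₆ }
  — 7 sets.
Pass 2 adds 4:
  { ω₄ }  = S∖{ ω₁, ω₂, ω₃, ω₅, ω₆ }
  { ω₂, ω₃, ω₄ }  = { ω₃, ω₄ } ∪ { ω₂, ω₄ }
  { ω₁, ω₂, ω₄, ω₅, ω₆ }  = { ω₂, ω₄ } ∪ { ω₁, ω₂, ω₅, ω₆ }
  { ω₁, ω₃, ω₄, ω₅, ω₆ }  = { ω₁, ω₃, ω₅, ω₆ } ∪ { ω₃, ω₄ }
  — 11 sets.
Pass 3 adds 3:
  { ω₂ }  = S∖{ ω₁, ω₃, ω₄, ω₅, ω₆ }
  { ω₃ }  = S∖{ ω₁, ω₂, ω₄, ω₅, ω₆ }
  { ω₁, ω₅, ω₆ }  = S∖{ ω₂, ω₃, ω₄ }
  — 14 sets.
Pass 4 (2 new):
  { ω₂, ω₃ }  = { ω₃ } ∪ { ω₂ }
  { ω₁, ω₄, ω₅, ω₆ }  = { ω₁, ω₅, ω₆ } ∪ { ω₄ }
  — 16 sets.
Pass 5 adds nothing — fixpoint reached.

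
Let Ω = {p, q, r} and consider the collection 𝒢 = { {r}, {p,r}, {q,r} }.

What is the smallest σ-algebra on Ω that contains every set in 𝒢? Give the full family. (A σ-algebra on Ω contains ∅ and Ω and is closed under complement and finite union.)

|σ(𝒢)| = 8.  σ(𝒢) = { ∅, {p}, {q}, {r}, {p,q}, {p,r}, {q,r}, Ω }

Derivation:
Initial family (5 sets): { ∅, {r}, {p,r}, {q,r}, Ω }.
Iteration 1: +3 →
  {p}  = ᶜ of {q,r}
  {q}  = ᶜ of {p,r}
  {p,q}  = ᶜ of {r}
  (now 8)
Iteration 2: already closed under ᶜ and ∪.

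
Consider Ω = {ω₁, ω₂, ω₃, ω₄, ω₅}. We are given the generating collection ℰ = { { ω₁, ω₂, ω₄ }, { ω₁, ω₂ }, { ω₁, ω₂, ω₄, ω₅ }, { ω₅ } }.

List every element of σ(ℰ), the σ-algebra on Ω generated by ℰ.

Answer: σ(ℰ) = { ∅, { ω₃ }, { ω₄ }, { ω₅ }, { ω₁, ω₂ }, { ω₃, ω₄ }, { ω₃, ω₅ }, { ω₄, ω₅ }, { ω₁, ω₂, ω₃ }, { ω₁, ω₂, ω₄ }, { ω₁, ω₂, ω₅ }, { ω₃, ω₄, ω₅ }, { ω₁, ω₂, ω₃, ω₄ }, { ω₁, ω₂, ω₃, ω₅ }, { ω₁, ω₂, ω₄, ω₅ }, Ω }

Derivation:
Take S₀ = ℰ ∪ {∅, Ω} = { ∅, { ω₅ }, { ω₁, ω₂ }, { ω₁, ω₂, ω₄ }, { ω₁, ω₂, ω₄, ω₅ }, Ω }.
Iteration 1: +5 →
  { ω₃ }  = ᶜ of { ω₁, ω₂, ω₄, ω₅ }
  { ω₃, ω₅ }  = ᶜ of { ω₁, ω₂, ω₄ }
  { ω₁, ω₂, ω₅ }  = { ω₁, ω₂ } ∪ { ω₅ }
  { ω₃, ω₄, ω₅ }  = ᶜ of { ω₁, ω₂ }
  { ω₁, ω₂, ω₃, ω₄ }  = ᶜ of { ω₅ }
  (now 11)
Iteration 2 (3 new):
  { ω₃, ω₄ }  = ᶜ of { ω₁, ω₂, ω₅ }
  { ω₁, ω₂, ω₃ }  = { ω₁, ω₂ } ∪ { ω₃ }
  { ω₁, ω₂, ω₃, ω₅ }  = { ω₁, ω₂ } ∪ { ω₃, ω₅ }
  (now 14)
Iteration 3: +2 →
  { ω₄ }  = ᶜ of { ω₁, ω₂, ω₃, ω₅ }
  { ω₄, ω₅ }  = ᶜ of { ω₁, ω₂, ω₃ }
  (now 16)
After Iteration 4 the family is unchanged; done.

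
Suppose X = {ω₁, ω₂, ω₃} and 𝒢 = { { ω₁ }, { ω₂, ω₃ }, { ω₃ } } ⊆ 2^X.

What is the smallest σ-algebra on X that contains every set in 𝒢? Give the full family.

Answer: σ(𝒢) = { {}, { ω₁ }, { ω₂ }, { ω₃ }, { ω₁, ω₂ }, { ω₁, ω₃ }, { ω₂, ω₃ }, X }

Derivation:
Initial family (5 sets): { {}, { ω₁ }, { ω₃ }, { ω₂, ω₃ }, X }.
Round 1: +2 →
  { ω₁, ω₂ }  = X∖{ ω₃ }
  { ω₁, ω₃ }  = { ω₃ } ∪ { ω₁ }
Round 2: 1 new —
  { ω₂ }  = X∖{ ω₁, ω₃ }
After Round 3 the family is unchanged; done.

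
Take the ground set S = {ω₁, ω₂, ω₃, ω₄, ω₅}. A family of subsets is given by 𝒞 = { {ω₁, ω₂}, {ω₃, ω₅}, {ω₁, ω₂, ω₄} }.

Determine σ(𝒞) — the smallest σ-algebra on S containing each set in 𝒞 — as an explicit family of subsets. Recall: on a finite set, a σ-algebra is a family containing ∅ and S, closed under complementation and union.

Begin from { ∅, {ω₁, ω₂}, {ω₃, ω₅}, {ω₁, ω₂, ω₄}, S } (that is, 𝒞 plus ∅ and S).
Iteration 1: 2 new —
  {ω₃, ω₄, ω₅}  = complement {ω₁, ω₂}
  {ω₁, ω₂, ω₃, ω₅}  = {ω₁, ω₂} ∪ {ω₃, ω₅}
  |family| = 7
Iteration 2. New:
  {ω₄}  = complement {ω₁, ω₂, ω₃, ω₅}
  |family| = 8
Iteration 3 adds nothing — fixpoint reached.

Hence σ(𝒞) has 8 members: { ∅, {ω₄}, {ω₁, ω₂}, {ω₃, ω₅}, {ω₁, ω₂, ω₄}, {ω₃, ω₄, ω₅}, {ω₁, ω₂, ω₃, ω₅}, S }.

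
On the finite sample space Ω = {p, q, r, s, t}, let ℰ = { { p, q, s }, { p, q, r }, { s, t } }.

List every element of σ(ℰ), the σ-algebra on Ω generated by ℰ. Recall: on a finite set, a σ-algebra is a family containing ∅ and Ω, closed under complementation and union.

Take S₀ = ℰ ∪ {∅, Ω} = { {}, { s, t }, { p, q, r }, { p, q, s }, Ω }.
Step 1: 3 new —
  { r, t }  = { p, q, s }ᶜ
  { p, q, r, s }  = { p, q, r } ∪ { p, q, s }
  { p, q, s, t }  = { s, t } ∪ { p, q, s }
  — 8 sets.
Step 2: 4 new —
  { r }  = { p, q, s, t }ᶜ
  { t }  = { p, q, r, s }ᶜ
  { r, s, t }  = { s, t } ∪ { r, t }
  { p, q, r, t }  = { r, t } ∪ { p, q, r }
  — 12 sets.
Step 3: 2 new —
  { s }  = { p, q, r, t }ᶜ
  { p, q }  = { r, s, t }ᶜ
  — 14 sets.
Step 4: +2 →
  { r, s }  = { r } ∪ { s }
  { p, q, t }  = { p, q } ∪ { t }
  — 16 sets.
Step 5: closed — nothing new.

Hence σ(ℰ) has 16 members: { {}, { r }, { s }, { t }, { p, q }, { r, s }, { r, t }, { s, t }, { p, q, r }, { p, q, s }, { p, q, t }, { r, s, t }, { p, q, r, s }, { p, q, r, t }, { p, q, s, t }, Ω }.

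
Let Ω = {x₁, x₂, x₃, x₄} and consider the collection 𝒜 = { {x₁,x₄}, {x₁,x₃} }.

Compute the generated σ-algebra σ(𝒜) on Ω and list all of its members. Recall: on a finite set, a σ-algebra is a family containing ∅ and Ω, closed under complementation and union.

Take S₀ = 𝒜 ∪ {∅, Ω} = { ∅, {x₁,x₃}, {x₁,x₄}, Ω }.
Iteration 1: +3 →
  {x₂,x₃}  = ᶜ of {x₁,x₄}
  {x₂,x₄}  = ᶜ of {x₁,x₃}
  {x₁,x₃,x₄}  = {x₁,x₃} ∪ {x₁,x₄}
  (now 7)
Iteration 2: +4 →
  {x₂}  = ᶜ of {x₁,x₃,x₄}
  {x₁,x₂,x₃}  = {x₂,x₃} ∪ {x₁,x₃}
  {x₁,x₂,x₄}  = {x₁,x₄} ∪ {x₂,x₄}
  {x₂,x₃,x₄}  = {x₂,x₃} ∪ {x₂,x₄}
  (now 11)
Iteration 3. New:
  {x₁}  = ᶜ of {x₂,x₃,x₄}
  {x₃}  = ᶜ of {x₁,x₂,x₄}
  {x₄}  = ᶜ of {x₁,x₂,x₃}
  (now 14)
Iteration 4 (2 new):
  {x₁,x₂}  = {x₂} ∪ {x₁}
  {x₃,x₄}  = {x₃} ∪ {x₄}
  (now 16)
Iteration 5: already closed under ᶜ and ∪.

σ(𝒜) = { ∅, {x₁}, {x₂}, {x₃}, {x₄}, {x₁,x₂}, {x₁,x₃}, {x₁,x₄}, {x₂,x₃}, {x₂,x₄}, {x₃,x₄}, {x₁,x₂,x₃}, {x₁,x₂,x₄}, {x₁,x₃,x₄}, {x₂,x₃,x₄}, Ω }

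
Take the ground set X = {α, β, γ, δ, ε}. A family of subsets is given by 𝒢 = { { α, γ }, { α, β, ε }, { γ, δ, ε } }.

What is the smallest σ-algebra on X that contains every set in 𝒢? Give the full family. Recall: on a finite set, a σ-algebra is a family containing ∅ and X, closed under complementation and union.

Initial family (5 sets): { ∅, { α, γ }, { α, β, ε }, { γ, δ, ε }, X }.
Pass 1 adds 5:
  { α, β }  = complement { γ, δ, ε }
  { γ, δ }  = complement { α, β, ε }
  { β, δ, ε }  = complement { α, γ }
  { α, β, γ, ε }  = { α, β, ε } ∪ { α, γ }
  { α, γ, δ, ε }  = { γ, δ, ε } ∪ { α, γ }
Pass 2: +7 →
  { β }  = complement { α, γ, δ, ε }
  { δ }  = complement { α, β, γ, ε }
  { α, β, γ }  = { α, β } ∪ { α, γ }
  { α, γ, δ }  = { γ, δ } ∪ { α, γ }
  { α, β, γ, δ }  = { γ, δ } ∪ { α, β }
  { α, β, δ, ε }  = { α, β } ∪ { β, δ, ε }
  { β, γ, δ, ε }  = { γ, δ, ε } ∪ { β, δ, ε }
Pass 3 (8 new):
  { α }  = complement { β, γ, δ, ε }
  { γ }  = complement { α, β, δ, ε }
  { ε }  = complement { α, β, γ, δ }
  { β, δ }  = { δ } ∪ { β }
  { β, ε }  = complement { α, γ, δ }
  { δ, ε }  = complement { α, β, γ }
  { α, β, δ }  = { α, β } ∪ { δ }
  { β, γ, δ }  = { γ, δ } ∪ { β }
Pass 4: 7 new —
  { α, δ }  = { δ } ∪ { α }
  { α, ε }  = complement { β, γ, δ }
  { β, γ }  = { β } ∪ { γ }
  { γ, ε }  = complement { α, β, δ }
  { α, γ, ε }  = complement { β, δ }
  { α, δ, ε }  = { δ, ε } ∪ { α }
  { β, γ, ε }  = { β, ε } ∪ { γ }
Pass 5: stable.

σ(𝒢) = { ∅, { α }, { β }, { γ }, { δ }, { ε }, { α, β }, { α, γ }, { α, δ }, { α, ε }, { β, γ }, { β, δ }, { β, ε }, { γ, δ }, { γ, ε }, { δ, ε }, { α, β, γ }, { α, β, δ }, { α, β, ε }, { α, γ, δ }, { α, γ, ε }, { α, δ, ε }, { β, γ, δ }, { β, γ, ε }, { β, δ, ε }, { γ, δ, ε }, { α, β, γ, δ }, { α, β, γ, ε }, { α, β, δ, ε }, { α, γ, δ, ε }, { β, γ, δ, ε }, X }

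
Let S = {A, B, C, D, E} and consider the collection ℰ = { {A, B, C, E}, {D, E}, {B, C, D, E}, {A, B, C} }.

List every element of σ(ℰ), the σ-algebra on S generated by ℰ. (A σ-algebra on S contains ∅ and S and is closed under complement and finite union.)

σ(ℰ) = { {}, {A}, {D}, {E}, {A, D}, {A, E}, {B, C}, {D, E}, {A, B, C}, {A, D, E}, {B, C, D}, {B, C, E}, {A, B, C, D}, {A, B, C, E}, {B, C, D, E}, S }

Check:
Seed the family with ℰ together with ∅ and S: { {}, {D, E}, {A, B, C}, {A, B, C, E}, {B, C, D, E}, S }.
Round 1: 2 new —
  {A}  = S∖{B, C, D, E}
  {D}  = S∖{A, B, C, E}
Round 2: 3 new —
  {A, D}  = {D} ∪ {A}
  {A, D, E}  = {D, E} ∪ {A}
  {A, B, C, D}  = {D} ∪ {A, B, C}
Round 3: +3 →
  {E}  = S∖{A, B, C, D}
  {B, C}  = S∖{A, D, E}
  {B, C, E}  = S∖{A, D}
Round 4. New:
  {A, E}  = {E} ∪ {A}
  {B, C, D}  = {B, C} ∪ {D}
Round 5: closed — nothing new.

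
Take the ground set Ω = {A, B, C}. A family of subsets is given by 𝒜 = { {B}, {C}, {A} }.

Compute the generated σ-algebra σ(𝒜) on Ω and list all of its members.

Take S₀ = 𝒜 ∪ {∅, Ω} = { ∅, {A}, {B}, {C}, Ω }.
Pass 1. New:
  {A,B}  = Ω∖{C}
  {A,C}  = Ω∖{B}
  {B,C}  = Ω∖{A}
Pass 2: already closed under ᶜ and ∪.

σ(𝒜) = { ∅, {A}, {B}, {C}, {A,B}, {A,C}, {B,C}, Ω }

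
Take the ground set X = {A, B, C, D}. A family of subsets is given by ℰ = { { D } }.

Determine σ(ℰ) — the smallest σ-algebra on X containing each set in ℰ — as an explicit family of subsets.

σ(ℰ) (4 sets): { {}, { D }, { A, B, C }, X }

Check:
Seed the family with ℰ together with ∅ and X: { {}, { D }, X }.
Round 1: +1 →
  { A, B, C }  = complement { D }
Round 2: closed — nothing new.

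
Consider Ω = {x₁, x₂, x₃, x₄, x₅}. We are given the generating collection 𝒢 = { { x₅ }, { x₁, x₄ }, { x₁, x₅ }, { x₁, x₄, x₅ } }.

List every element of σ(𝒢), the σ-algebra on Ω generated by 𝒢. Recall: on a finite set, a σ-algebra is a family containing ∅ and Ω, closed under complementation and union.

|σ(𝒢)| = 16.  σ(𝒢) = { ∅, { x₁ }, { x₄ }, { x₅ }, { x₁, x₄ }, { x₁, x₅ }, { x₂, x₃ }, { x₄, x₅ }, { x₁, x₂, x₃ }, { x₁, x₄, x₅ }, { x₂, x₃, x₄ }, { x₂, x₃, x₅ }, { x₁, x₂, x₃, x₄ }, { x₁, x₂, x₃, x₅ }, { x₂, x₃, x₄, x₅ }, Ω }

Trace:
Begin from { ∅, { x₅ }, { x₁, x₄ }, { x₁, x₅ }, { x₁, x₄, x₅ }, Ω } (that is, 𝒢 plus ∅ and Ω).
Round 1: 4 new —
  { x₂, x₃ }  = complement { x₁, x₄, x₅ }
  { x₂, x₃, x₄ }  = complement { x₁, x₅ }
  { x₂, x₃, x₅ }  = complement { x₁, x₄ }
  { x₁, x₂, x₃, x₄ }  = complement { x₅ }
  |family| = 10
Round 2: +2 →
  { x₁, x₂, x₃, x₅ }  = { x₂, x₃, x₅ } ∪ { x₁, x₅ }
  { x₂, x₃, x₄, x₅ }  = { x₂, x₃, x₄ } ∪ { x₅ }
  |family| = 12
Round 3: 2 new —
  { x₁ }  = complement { x₂, x₃, x₄, x₅ }
  { x₄ }  = complement { x₁, x₂, x₃, x₅ }
  |family| = 14
Round 4. New:
  { x₄, x₅ }  = { x₄ } ∪ { x₅ }
  { x₁, x₂, x₃ }  = { x₂, x₃ } ∪ { x₁ }
  |family| = 16
Round 5: stable.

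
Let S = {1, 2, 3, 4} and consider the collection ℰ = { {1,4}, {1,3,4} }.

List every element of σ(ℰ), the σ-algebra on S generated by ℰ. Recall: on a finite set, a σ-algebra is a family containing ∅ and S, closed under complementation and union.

σ(ℰ) (8 sets): { ∅, {2}, {3}, {1,4}, {2,3}, {1,2,4}, {1,3,4}, S }

Derivation:
Seed the family with ℰ together with ∅ and S: { ∅, {1,4}, {1,3,4}, S }.
Pass 1: +2 →
  {2}  = {1,3,4}ᶜ
  {2,3}  = {1,4}ᶜ
Pass 2: +1 →
  {1,2,4}  = {1,4} ∪ {2}
Pass 3 (1 new):
  {3}  = {1,2,4}ᶜ
After Pass 4 the family is unchanged; done.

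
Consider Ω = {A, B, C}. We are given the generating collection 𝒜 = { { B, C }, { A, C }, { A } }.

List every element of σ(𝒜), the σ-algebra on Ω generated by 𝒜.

σ(𝒜) = { {}, { A }, { B }, { C }, { A, B }, { A, C }, { B, C }, Ω }

Derivation:
Begin from { {}, { A }, { A, C }, { B, C }, Ω } (that is, 𝒜 plus ∅ and Ω).
Round 1: +1 →
  { B }  = ᶜ of { A, C }
Round 2 (1 new):
  { A, B }  = { B } ∪ { A }
Round 3: 1 new —
  { C }  = ᶜ of { A, B }
Round 4: no new sets; the family is a σ-algebra.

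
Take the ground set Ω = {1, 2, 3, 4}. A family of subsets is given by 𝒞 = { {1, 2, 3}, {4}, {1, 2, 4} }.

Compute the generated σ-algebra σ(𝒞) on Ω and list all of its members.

Begin from { {}, {4}, {1, 2, 3}, {1, 2, 4}, Ω } (that is, 𝒞 plus ∅ and Ω).
Round 1 (1 new):
  {3}  = ᶜ of {1, 2, 4}
Round 2 (1 new):
  {3, 4}  = {4} ∪ {3}
Round 3 adds 1:
  {1, 2}  = ᶜ of {3, 4}
Round 4: no new sets; the family is a σ-algebra.

Hence σ(𝒞) has 8 members: { {}, {3}, {4}, {1, 2}, {3, 4}, {1, 2, 3}, {1, 2, 4}, Ω }.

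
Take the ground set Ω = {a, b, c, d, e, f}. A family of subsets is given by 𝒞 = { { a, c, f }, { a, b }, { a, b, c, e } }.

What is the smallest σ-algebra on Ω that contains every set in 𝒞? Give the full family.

|σ(𝒞)| = 64.  σ(𝒞) = { {  }, { a }, { b }, { c }, { d }, { e }, { f }, { a, b }, { a, c }, { a, d }, { a, e }, { a, f }, { b, c }, { b, d }, { b, e }, { b, f }, { c, d }, { c, e }, { c, f }, { d, e }, { d, f }, { e, f }, { a, b, c }, { a, b, d }, { a, b, e }, { a, b, f }, { a, c, d }, { a, c, e }, { a, c, f }, { a, d, e }, { a, d, f }, { a, e, f }, { b, c, d }, { b, c, e }, { b, c, f }, { b, d, e }, { b, d, f }, { b, e, f }, { c, d, e }, { c, d, f }, { c, e, f }, { d, e, f }, { a, b, c, d }, { a, b, c, e }, { a, b, c, f }, { a, b, d, e }, { a, b, d, f }, { a, b, e, f }, { a, c, d, e }, { a, c, d, f }, { a, c, e, f }, { a, d, e, f }, { b, c, d, e }, { b, c, d, f }, { b, c, e, f }, { b, d, e, f }, { c, d, e, f }, { a, b, c, d, e }, { a, b, c, d, f }, { a, b, c, e, f }, { a, b, d, e, f }, { a, c, d, e, f }, { b, c, d, e, f }, Ω }

Check:
Take S₀ = 𝒞 ∪ {∅, Ω} = { {  }, { a, b }, { a, c, f }, { a, b, c, e }, Ω }.
Pass 1 adds 5:
  { d, f }  = { a, b, c, e }ᶜ
  { b, d, e }  = { a, c, f }ᶜ
  { a, b, c, f }  = { a, b } ∪ { a, c, f }
  { c, d, e, f }  = { a, b }ᶜ
  { a, b, c, e, f }  = { a, c, f } ∪ { a, b, c, e }
  — 10 sets.
Pass 2 adds 10:
  { d }  = { a, b, c, e, f }ᶜ
  { d, e }  = { a, b, c, f }ᶜ
  { a, b, d, e }  = { a, b } ∪ { b, d, e }
  { a, b, d, f }  = { a, b } ∪ { d, f }
  { a, c, d, f }  = { a, c, f } ∪ { d, f }
  { b, d, e, f }  = { d, f } ∪ { b, d, e }
  { a, b, c, d, e }  = { a, b, c, e } ∪ { b, d, e }
  { a, b, c, d, f }  = { a, b, c, f } ∪ { d, f }
  { a, c, d, e, f }  = { a, c, f } ∪ { c, d, e, f }
  { b, c, d, e, f }  = { c, d, e, f } ∪ { b, d, e }
  — 20 sets.
Pass 3: +11 →
  { a }  = { b, c, d, e, f }ᶜ
  { b }  = { a, c, d, e, f }ᶜ
  { e }  = { a, b, c, d, f }ᶜ
  { f }  = { a, b, c, d, e }ᶜ
  { a, c }  = { b, d, e, f }ᶜ
  { b, e }  = { a, c, d, f }ᶜ
  { c, e }  = { a, b, d, f }ᶜ
  { c, f }  = { a, b, d, e }ᶜ
  { a, b, d }  = { a, b } ∪ { d }
  { d, e, f }  = { d, e } ∪ { d, f }
  { a, b, d, e, f }  = { d, e } ∪ { a, b, d, f }
  — 31 sets.
Pass 4 adds 27:
  { c }  = { a, b, d, e, f }ᶜ
  { a, d }  = { a } ∪ { d }
  { a, e }  = { a } ∪ { e }
  { a, f }  = { a } ∪ { f }
  { b, d }  = { b } ∪ { d }
  { b, f }  = { b } ∪ { f }
  { e, f }  = { f } ∪ { e }
  { a, b, c }  = { d, e, f }ᶜ
  { a, b, e }  = { b, e } ∪ { a, b }
  { a, b, f }  = { a, b } ∪ { f }
  { a, c, d }  = { a, c } ∪ { d }
  { a, c, e }  = { a } ∪ { c, e }
  { a, d, e }  = { a } ∪ { d, e }
  { a, d, f }  = { a } ∪ { d, f }
  { b, c, e }  = { b, e } ∪ { c, e }
  { b, c, f }  = { b } ∪ { c, f }
  { b, d, f }  = { b } ∪ { d, f }
  { b, e, f }  = { b, e } ∪ { f }
  { c, d, e }  = { d, e } ∪ { c, e }
  { c, d, f }  = { c, f } ∪ { d }
  { c, e, f }  = { a, b, d }ᶜ
  { a, b, c, d }  = { a, b, d } ∪ { a, c }
  { a, c, d, e }  = { d, e } ∪ { a, c }
  { a, c, e, f }  = { a, c, f } ∪ { e }
  { a, d, e, f }  = { a } ∪ { d, e, f }
  { b, c, d, e }  = { c, e } ∪ { b, d, e }
  { b, c, e, f }  = { b, e } ∪ { c, f }
  — 58 sets.
Pass 5 adds 6:
  { b, c }  = { a, d, e, f }ᶜ
  { c, d }  = { c } ∪ { d }
  { a, e, f }  = { a, f } ∪ { e, f }
  { b, c, d }  = { c } ∪ { b, d }
  { a, b, e, f }  = { a, f } ∪ { a, b, e }
  { b, c, d, f }  = { a, e }ᶜ
  — 64 sets.
After Pass 6 the family is unchanged; done.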